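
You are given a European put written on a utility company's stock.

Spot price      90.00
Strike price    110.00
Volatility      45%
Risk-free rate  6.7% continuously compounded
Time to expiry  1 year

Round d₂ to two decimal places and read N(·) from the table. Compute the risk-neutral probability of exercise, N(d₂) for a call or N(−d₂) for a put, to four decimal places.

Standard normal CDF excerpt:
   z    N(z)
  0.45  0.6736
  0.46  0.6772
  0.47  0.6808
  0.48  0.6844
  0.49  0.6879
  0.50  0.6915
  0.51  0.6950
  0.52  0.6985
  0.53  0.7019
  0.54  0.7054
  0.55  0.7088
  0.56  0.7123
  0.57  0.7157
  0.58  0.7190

0.6985

σ√T = 0.45 × 1.0000 = 0.4500
ln(S/K) + (r + σ²/2)T = ln(90/110) + (0.067 + 0.45²/2)·1 = -0.2007 + 0.1683 = -0.0324
d₁ = -0.0324 / 0.4500 = -0.0720 which rounds to -0.07
d₂ = d₁ − σ√T = -0.0720 − 0.4500 = -0.5220 which rounds to -0.52
Pr(exercise) under Q = N(−d₂) = N(0.52) = 0.6985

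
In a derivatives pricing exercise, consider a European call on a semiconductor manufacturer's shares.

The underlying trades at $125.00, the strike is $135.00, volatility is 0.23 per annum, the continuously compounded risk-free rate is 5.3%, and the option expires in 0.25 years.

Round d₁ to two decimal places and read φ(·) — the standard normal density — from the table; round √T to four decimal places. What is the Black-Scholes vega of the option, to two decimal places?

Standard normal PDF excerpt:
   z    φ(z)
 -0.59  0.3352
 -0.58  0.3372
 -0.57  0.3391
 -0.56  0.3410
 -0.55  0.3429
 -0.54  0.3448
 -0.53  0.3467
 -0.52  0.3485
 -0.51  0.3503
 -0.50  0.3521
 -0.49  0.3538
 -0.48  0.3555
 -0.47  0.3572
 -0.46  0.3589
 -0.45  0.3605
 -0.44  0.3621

22.01

σ√T = 0.23 × 0.5000 = 0.1150
d₁ = [ln(125/135) + (0.053 + 0.23²/2)·0.25] / 0.1150 = [-0.0770 + 0.0199] / 0.1150 = -0.4965 → -0.50
√T = √0.25 = 0.5000
φ(d₁) = φ(-0.50) = 0.3521
vega = S·φ(d₁)·√T = 125·0.3521·0.5000 = 22.0063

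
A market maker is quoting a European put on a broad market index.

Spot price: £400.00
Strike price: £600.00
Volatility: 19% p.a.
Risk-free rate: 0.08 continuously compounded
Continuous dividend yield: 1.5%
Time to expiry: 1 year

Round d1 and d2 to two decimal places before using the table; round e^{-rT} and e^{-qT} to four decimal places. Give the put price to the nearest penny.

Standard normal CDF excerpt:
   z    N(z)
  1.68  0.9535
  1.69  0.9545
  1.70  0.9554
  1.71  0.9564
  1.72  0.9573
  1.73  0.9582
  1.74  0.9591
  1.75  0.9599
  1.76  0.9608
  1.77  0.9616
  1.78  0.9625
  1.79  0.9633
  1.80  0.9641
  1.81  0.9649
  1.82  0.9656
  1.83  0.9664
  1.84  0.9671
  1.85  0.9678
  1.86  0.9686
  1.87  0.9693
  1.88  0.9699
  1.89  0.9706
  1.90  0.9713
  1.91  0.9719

£161.11

T = 1;  σ√T = 0.1900
ln(S/K) + (r − q + σ²/2)T = ln(400/600) + (0.08 − 0.015 + 0.19²/2)·1 = -0.4055 + 0.0830 = -0.3224
d₁ = -0.3224 / 0.1900 = -1.6969 ≈ -1.70
d₂ = d₁ − σ√T = -1.6969 − 0.1900 = -1.8869 ≈ -1.89
exp(−qT) = exp(−0.015·1) = 0.9851;  exp(−rT) = exp(−0.08·1) = 0.9231
P = 600·0.9231·N(1.89) − 400·0.9851·N(1.70) = 600·0.9231·0.9706 − 400·0.9851·0.9554 = 537.5765 − 376.4658 = 161.1107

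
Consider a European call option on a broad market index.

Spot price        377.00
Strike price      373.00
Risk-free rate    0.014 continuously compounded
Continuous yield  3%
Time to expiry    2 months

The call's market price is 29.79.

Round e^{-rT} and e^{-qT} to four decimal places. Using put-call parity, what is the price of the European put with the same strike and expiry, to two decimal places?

26.82

exp(−qT) = exp(−0.03·0.1667) = 0.9950;  exp(−rT) = exp(−0.014·0.1667) = 0.9977
Put-call parity: C − P = S·e^(−qT) − K·e^(−rT) = 377·0.9950 − 373·0.9977 = 375.1150 − 372.1421 = 2.9729
P = C − (C − P) = 29.79 − (2.9729) = 26.8171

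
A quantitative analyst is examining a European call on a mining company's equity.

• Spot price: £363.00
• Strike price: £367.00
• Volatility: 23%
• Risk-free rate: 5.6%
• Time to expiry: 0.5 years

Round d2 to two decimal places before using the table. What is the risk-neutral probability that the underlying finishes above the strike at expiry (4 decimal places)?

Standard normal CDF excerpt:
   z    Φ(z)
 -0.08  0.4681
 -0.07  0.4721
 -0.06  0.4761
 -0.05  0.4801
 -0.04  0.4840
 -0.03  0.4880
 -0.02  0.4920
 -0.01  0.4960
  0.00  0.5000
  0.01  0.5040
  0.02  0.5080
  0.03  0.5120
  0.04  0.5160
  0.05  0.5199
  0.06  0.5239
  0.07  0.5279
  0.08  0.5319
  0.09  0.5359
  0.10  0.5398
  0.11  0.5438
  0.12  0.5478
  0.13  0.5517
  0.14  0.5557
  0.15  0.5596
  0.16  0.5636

σ√T = 0.23 × 0.7071 = 0.1626
d₁ = [ln(363/367) + (0.056 + 0.23²/2)·0.5] / 0.1626 = [-0.0110 + 0.0412] / 0.1626 = 0.1861 ≈ 0.19
d₂ = d₁ − σ√T = 0.1861 − 0.1626 = 0.0235 ≈ 0.02
Risk-neutral Pr[S_T > K] = N(d₂) = N(0.02) = 0.5080

0.5080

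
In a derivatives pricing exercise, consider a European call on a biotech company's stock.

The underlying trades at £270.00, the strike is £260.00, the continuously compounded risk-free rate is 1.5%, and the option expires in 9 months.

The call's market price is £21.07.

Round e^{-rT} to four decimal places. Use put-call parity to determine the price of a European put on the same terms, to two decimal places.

£8.16

e^(−rT) = e^(−0.015·0.75) = 0.9888
Put-call parity: C − P = S − K·e^(−rT) = 270 − 260·0.9888 = 270 − 257.0880 = 12.9120
P = C − (C − P) = 21.07 − (12.9120) = 8.1580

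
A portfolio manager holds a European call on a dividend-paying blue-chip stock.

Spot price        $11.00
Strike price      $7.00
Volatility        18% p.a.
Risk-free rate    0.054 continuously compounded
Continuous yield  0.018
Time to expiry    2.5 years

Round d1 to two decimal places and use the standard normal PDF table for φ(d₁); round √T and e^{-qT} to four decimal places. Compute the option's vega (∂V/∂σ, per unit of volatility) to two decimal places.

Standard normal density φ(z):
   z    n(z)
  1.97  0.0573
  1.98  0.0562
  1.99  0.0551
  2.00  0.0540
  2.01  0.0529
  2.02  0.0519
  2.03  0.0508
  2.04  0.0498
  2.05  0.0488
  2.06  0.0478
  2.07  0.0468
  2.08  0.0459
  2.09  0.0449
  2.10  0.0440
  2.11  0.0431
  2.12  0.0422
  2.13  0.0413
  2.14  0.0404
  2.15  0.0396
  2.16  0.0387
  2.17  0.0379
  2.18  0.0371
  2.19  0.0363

σ√T = 0.18·√2.5 = 0.2846
d₁ = [ln(11/7) + (0.054 − 0.018 + ½·0.18²)·2.5] / (σ√T) = (0.4520 + 0.1305) / 0.2846 = 2.0466 which rounds to 2.05
√T = √2.5 = 1.5811
φ(d₁) = φ(2.05) = 0.0488
e^(−qT) = e^(−0.018·2.5) = 0.9560
vega = S·e^(−qT)·φ(d₁)·√T = 11·0.9560·0.0488·1.5811 = 0.8114

0.81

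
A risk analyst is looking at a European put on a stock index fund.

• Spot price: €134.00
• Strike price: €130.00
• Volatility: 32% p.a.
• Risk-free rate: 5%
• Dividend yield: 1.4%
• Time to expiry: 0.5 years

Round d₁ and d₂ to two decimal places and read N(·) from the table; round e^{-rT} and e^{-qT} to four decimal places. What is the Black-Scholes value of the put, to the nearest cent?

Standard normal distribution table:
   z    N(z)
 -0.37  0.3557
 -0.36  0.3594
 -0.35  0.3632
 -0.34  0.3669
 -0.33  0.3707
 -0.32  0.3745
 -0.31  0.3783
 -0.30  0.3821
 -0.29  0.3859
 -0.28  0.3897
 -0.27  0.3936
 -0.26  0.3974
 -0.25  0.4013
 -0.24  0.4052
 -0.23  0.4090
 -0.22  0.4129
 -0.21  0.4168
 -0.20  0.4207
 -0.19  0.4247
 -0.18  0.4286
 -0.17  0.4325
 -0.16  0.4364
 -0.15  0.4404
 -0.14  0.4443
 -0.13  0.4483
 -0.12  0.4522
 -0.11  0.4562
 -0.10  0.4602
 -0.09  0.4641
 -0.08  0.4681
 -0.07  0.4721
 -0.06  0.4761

€9.02

σ√T = 0.32·√0.5 = 0.2263
d₁ = [ln(134/130) + (0.05 − 0.014 + 0.32²/2)·0.5] / 0.2263 = [0.0303 + 0.0436] / 0.2263 = 0.3266 ⇒ 0.33
d₂ = d₁ − σ√T = 0.3266 − 0.2263 = 0.1003 ⇒ 0.10
e^(−qT) = e^(−0.014·0.5) = 0.9930;  e^(−rT) = e^(−0.05·0.5) = 0.9753
N(−d₂) = N(-0.10) = 0.4602;  N(−d₁) = N(-0.33) = 0.3707
P = 130·0.9753·0.4602 − 134·0.9930·0.3707 = 58.3483 − 49.3261 = 9.0222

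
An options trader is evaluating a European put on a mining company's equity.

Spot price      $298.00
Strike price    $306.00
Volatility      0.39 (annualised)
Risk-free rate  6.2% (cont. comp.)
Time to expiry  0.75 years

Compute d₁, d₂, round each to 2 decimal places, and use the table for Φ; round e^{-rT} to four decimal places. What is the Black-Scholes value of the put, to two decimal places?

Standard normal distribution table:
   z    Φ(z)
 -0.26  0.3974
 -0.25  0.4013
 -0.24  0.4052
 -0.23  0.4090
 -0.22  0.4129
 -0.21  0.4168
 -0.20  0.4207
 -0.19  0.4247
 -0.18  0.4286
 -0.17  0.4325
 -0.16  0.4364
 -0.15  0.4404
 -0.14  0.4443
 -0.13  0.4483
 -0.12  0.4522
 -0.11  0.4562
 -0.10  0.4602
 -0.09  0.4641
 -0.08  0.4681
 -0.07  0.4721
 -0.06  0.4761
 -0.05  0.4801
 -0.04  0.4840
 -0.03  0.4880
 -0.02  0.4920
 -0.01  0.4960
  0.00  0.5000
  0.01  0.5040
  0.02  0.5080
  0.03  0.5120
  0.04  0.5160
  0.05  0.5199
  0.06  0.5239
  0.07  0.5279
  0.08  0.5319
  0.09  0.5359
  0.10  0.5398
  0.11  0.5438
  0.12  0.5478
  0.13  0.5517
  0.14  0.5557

$36.97

σ√T = 0.39 × 0.8660 = 0.3377
d₁ = [ln(298/306) + (0.062 + 0.39²/2)·0.75] / 0.3377 = [-0.0265 + 0.1035] / 0.3377 = 0.2281 → 0.23
d₂ = d₁ − σ√T = 0.2281 − 0.3377 = -0.1096 → -0.11
e^(−rT) = e^(−0.062·0.75) = 0.9546
P = 306·0.9546·N(0.11) − 298·N(-0.23) = 306·0.9546·0.5438 − 298·0.4090 = 158.8481 − 121.8820 = 36.9661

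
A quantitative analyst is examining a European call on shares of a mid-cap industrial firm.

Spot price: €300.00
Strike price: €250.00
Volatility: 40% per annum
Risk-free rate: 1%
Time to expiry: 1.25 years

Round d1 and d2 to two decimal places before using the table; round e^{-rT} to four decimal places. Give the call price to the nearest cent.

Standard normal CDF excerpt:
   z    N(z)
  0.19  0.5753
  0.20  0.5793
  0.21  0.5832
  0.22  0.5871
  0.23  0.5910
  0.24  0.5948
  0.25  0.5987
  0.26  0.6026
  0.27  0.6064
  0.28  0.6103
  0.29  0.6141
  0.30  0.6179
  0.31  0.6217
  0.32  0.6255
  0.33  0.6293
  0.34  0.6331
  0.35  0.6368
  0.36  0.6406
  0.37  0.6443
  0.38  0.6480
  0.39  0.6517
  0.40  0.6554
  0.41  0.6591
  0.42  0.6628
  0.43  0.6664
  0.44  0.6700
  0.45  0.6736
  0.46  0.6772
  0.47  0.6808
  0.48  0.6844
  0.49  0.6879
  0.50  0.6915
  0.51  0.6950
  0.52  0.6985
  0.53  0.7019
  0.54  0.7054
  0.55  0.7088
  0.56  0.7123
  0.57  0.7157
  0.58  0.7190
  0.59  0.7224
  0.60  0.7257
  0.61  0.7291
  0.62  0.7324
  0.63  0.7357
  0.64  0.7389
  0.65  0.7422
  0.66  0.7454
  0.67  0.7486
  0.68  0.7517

€79.63

T = 1.25;  σ√T = 0.4472
d₁ = [ln(300/250) + (0.01 + ½·0.4²)·1.25] / (σ√T) = (0.1823 + 0.1125) / 0.4472 = 0.6592 which rounds to 0.66
d₂ = 0.6592 − 0.4472 = 0.2120 which rounds to 0.21
e^(−rT) = e^(−0.01·1.25) = 0.9876
N(d₁) = N(0.66) = 0.7454;  N(d₂) = N(0.21) = 0.5832
C = 300·0.7454 − 250·0.9876·0.5832 = 223.6200 − 143.9921 = 79.6279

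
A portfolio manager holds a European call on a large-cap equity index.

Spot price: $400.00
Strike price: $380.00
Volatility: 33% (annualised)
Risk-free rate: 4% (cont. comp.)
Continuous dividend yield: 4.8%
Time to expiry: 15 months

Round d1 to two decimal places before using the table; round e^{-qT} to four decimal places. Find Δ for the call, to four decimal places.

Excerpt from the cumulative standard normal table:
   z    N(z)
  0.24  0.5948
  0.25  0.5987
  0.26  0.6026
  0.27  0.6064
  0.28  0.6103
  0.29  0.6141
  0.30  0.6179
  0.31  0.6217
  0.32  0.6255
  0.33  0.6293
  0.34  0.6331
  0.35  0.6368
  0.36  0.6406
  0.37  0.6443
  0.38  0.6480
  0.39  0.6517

σ√T = 0.33 × 1.1180 = 0.3690
ln(S/K) + (r − q + σ²/2)T = ln(400/380) + (0.04 − 0.048 + 0.33²/2)·1.25 = 0.0513 + 0.0581 = 0.1094
d₁ = 0.1094 / 0.3690 = 0.2964 ⇒ 0.30
N(d₁) = N(0.30) = 0.6179
Δ_call = e^(−qT)·N(d₁) = 0.9418·0.6179 = 0.5819

0.5819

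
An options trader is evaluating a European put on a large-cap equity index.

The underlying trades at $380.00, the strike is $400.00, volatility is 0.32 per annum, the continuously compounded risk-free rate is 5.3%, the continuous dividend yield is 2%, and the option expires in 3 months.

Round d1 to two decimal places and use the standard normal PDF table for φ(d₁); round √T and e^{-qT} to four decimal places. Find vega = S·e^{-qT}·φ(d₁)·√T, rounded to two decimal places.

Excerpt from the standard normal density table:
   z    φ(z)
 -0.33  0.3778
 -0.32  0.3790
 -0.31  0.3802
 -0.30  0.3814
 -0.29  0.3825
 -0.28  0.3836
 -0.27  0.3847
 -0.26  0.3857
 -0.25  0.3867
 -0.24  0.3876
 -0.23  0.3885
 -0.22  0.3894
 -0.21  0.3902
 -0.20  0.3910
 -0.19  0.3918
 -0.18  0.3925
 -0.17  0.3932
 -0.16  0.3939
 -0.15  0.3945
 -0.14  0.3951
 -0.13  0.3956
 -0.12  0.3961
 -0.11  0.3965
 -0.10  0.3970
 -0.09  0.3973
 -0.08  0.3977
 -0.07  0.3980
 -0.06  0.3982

74.07

T = 0.25;  σ√T = 0.1600
d₁ = [ln(380/400) + (0.053 − 0.02 + 0.32²/2)·0.25] / 0.1600 = [-0.0513 + 0.0210] / 0.1600 = -0.1890 ≈ -0.19
√T = √0.25 = 0.5000
φ(d₁) = φ(-0.19) = 0.3918
exp(−qT) = exp(−0.02·0.25) = 0.9950
vega = S·exp(−qT)·φ(d₁)·√T = 380·0.9950·0.3918·0.5000 = 74.0698
(The call has the same vega.)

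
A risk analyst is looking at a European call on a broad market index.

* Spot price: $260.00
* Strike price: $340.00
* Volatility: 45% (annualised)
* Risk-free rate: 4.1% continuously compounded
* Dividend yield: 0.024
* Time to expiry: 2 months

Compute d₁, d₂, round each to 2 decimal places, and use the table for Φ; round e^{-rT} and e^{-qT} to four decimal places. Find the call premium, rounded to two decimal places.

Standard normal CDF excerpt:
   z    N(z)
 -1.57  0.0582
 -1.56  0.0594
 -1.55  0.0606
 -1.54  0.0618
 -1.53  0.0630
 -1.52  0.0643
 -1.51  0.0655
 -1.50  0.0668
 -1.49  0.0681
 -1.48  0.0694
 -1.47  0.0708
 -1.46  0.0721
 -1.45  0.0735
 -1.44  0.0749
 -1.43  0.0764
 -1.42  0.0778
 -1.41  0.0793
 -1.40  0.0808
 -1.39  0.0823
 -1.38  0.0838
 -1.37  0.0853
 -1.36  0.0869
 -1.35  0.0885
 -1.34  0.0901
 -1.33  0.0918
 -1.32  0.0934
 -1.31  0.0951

σ√T = 0.45·√0.1667 = 0.1837
d₁ = [ln(260/340) + (0.041 − 0.024 + 0.45²/2)·0.1667] / 0.1837 = [-0.2683 + 0.0197] / 0.1837 = -1.3530 which rounds to -1.35
d₂ = d₁ − σ√T = -1.3530 − 0.1837 = -1.5367 which rounds to -1.54
exp(−qT) = exp(−0.024·0.1667) = 0.9960;  exp(−rT) = exp(−0.041·0.1667) = 0.9932
N(d₁) = N(-1.35) = 0.0885;  N(d₂) = N(-1.54) = 0.0618
C = 260·0.9960·0.0885 − 340·0.9932·0.0618 = 22.9180 − 20.8691 = 2.0488

$2.05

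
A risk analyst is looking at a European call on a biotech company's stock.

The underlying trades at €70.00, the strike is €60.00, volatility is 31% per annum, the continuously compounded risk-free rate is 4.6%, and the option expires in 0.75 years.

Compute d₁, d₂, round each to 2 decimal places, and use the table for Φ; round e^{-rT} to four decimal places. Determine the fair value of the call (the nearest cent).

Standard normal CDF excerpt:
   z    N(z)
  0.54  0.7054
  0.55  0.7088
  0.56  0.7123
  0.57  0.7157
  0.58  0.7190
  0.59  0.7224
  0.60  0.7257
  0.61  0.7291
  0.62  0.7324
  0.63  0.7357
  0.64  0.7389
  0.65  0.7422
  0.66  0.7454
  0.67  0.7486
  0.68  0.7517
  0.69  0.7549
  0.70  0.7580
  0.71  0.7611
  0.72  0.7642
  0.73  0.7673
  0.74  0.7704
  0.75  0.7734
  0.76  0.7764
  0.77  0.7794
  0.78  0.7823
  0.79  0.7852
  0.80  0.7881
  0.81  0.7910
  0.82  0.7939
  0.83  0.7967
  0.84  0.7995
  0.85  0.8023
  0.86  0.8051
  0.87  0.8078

€14.48

σ√T = 0.31 × 0.8660 = 0.2685
d₁ = [ln(70/60) + (0.046 + 0.31²/2)·0.75] / 0.2685 = [0.1542 + 0.0705] / 0.2685 = 0.8369 which rounds to 0.84
d₂ = d₁ − σ√T = 0.8369 − 0.2685 = 0.5685 which rounds to 0.57
e^(−rT) = e^(−0.046·0.75) = 0.9661
N(d₁) = N(0.84) = 0.7995;  N(d₂) = N(0.57) = 0.7157
C = 70·0.7995 − 60·0.9661·0.7157 = 55.9650 − 41.4863 = 14.4787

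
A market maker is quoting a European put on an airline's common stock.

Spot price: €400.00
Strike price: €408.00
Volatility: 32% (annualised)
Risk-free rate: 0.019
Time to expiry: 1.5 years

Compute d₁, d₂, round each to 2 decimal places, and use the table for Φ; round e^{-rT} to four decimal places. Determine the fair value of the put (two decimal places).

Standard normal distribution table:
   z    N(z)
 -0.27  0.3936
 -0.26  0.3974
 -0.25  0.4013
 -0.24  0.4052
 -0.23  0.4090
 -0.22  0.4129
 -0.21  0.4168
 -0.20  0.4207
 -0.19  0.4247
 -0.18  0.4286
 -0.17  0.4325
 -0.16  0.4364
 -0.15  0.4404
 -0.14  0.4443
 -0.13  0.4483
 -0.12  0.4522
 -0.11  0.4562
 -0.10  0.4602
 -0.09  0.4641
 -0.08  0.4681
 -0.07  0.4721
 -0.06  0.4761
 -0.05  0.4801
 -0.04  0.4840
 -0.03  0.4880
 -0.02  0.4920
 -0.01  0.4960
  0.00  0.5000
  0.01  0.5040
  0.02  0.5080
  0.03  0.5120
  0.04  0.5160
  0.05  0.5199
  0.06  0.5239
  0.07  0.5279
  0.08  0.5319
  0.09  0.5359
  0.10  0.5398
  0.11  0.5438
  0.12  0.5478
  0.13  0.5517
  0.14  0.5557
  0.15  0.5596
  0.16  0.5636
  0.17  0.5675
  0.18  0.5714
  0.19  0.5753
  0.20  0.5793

€59.87

σ√T = 0.32 × 1.2247 = 0.3919
d₁ = [ln(400/408) + (0.019 + ½·0.32²)·1.5] / (σ√T) = (-0.0198 + 0.1053) / 0.3919 = 0.2182 which rounds to 0.22
d₂ = 0.2182 − 0.3919 = -0.1738 which rounds to -0.17
exp(−rT) = exp(−0.019·1.5) = 0.9719
N(−d₂) = N(0.17) = 0.5675;  N(−d₁) = N(-0.22) = 0.4129
P = 408·0.9719·0.5675 − 400·0.4129 = 225.0337 − 165.1600 = 59.8737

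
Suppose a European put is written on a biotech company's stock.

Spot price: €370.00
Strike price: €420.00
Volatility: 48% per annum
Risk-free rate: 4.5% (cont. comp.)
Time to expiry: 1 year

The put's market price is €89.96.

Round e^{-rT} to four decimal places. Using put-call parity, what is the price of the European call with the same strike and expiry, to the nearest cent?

exp(−rT) = exp(−0.045·1) = 0.9560
Put-call parity: C − P = S − K·e^(−rT) = 370 − 420·0.9560 = 370 − 401.5200 = -31.5200
C = P + (C − P) = 89.96 + (-31.5200) = 58.4400

€58.44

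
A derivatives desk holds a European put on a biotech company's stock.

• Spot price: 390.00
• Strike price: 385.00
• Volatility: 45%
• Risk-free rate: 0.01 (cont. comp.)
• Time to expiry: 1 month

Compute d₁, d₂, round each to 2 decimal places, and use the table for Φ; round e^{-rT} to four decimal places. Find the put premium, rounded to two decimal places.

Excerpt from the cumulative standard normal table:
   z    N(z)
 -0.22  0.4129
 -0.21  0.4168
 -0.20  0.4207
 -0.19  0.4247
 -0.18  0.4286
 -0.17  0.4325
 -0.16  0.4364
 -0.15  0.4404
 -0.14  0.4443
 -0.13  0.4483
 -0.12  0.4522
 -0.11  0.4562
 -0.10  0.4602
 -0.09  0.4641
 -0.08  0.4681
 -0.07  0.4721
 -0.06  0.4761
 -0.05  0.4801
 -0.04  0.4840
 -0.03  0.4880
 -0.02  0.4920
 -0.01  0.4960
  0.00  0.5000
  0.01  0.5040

17.52

T = 0.08333;  σ√T = 0.1299
d₁ = [ln(390/385) + (0.01 + 0.45²/2)·0.08333] / 0.1299 = [0.0129 + 0.0093] / 0.1299 = 0.1707 which rounds to 0.17
d₂ = d₁ − σ√T = 0.1707 − 0.1299 = 0.0408 which rounds to 0.04
exp(−rT) = exp(−0.01·0.08333) = 0.9992
P = 385·0.9992·N(-0.04) − 390·N(-0.17) = 385·0.9992·0.4840 − 390·0.4325 = 186.1909 − 168.6750 = 17.5159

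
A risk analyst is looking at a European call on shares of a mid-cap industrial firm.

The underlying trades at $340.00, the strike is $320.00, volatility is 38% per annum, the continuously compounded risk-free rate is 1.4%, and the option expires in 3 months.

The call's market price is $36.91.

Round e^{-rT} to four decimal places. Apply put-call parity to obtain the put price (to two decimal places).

$15.79

exp(−rT) = exp(−0.014·0.25) = 0.9965
Put-call parity: C − P = S − K·e^(−rT) = 340 − 320·0.9965 = 340 − 318.8800 = 21.1200
P = C − (C − P) = 36.91 − (21.1200) = 15.7900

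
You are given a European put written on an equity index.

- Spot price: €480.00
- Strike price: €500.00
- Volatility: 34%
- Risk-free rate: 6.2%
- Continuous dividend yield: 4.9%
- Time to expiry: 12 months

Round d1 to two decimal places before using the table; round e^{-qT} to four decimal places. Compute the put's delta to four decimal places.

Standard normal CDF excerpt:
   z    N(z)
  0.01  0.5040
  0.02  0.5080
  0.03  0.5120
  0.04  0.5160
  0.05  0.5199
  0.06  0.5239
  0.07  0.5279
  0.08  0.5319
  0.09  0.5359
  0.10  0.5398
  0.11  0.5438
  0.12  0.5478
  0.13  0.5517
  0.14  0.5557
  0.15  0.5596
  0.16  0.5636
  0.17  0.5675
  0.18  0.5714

σ√T = 0.34·√1 = 0.3400
d₁ = [ln(480/500) + (0.062 − 0.049 + ½·0.34²)·1] / (σ√T) = (-0.0408 + 0.0708) / 0.3400 = 0.0882 ⇒ 0.09
N(d₁) = N(0.09) = 0.5359
Δ_put = exp(−qT)·(N(d₁) − 1) = 0.9522·(0.5359 − 1) = -0.4419

-0.4419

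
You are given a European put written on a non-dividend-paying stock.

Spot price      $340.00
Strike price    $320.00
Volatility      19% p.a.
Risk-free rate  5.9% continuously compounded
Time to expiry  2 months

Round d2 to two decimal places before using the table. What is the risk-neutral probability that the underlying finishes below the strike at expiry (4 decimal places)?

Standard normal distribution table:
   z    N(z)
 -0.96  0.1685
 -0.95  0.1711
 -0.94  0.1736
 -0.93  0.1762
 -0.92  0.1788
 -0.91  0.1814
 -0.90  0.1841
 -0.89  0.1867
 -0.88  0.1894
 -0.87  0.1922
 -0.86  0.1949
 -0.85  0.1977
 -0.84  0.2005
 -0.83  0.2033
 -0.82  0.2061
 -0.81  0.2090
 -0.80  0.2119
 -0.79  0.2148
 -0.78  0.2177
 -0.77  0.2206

0.1922

T = 0.1667;  σ√T = 0.0776
d₁ = [ln(340/320) + (0.059 + 0.19²/2)·0.1667] / 0.0776 = [0.0606 + 0.0128] / 0.0776 = 0.9471 which rounds to 0.95
d₂ = d₁ − σ√T = 0.9471 − 0.0776 = 0.8696 which rounds to 0.87
Pr(exercise) under Q = N(−d₂) = N(-0.87) = 0.1922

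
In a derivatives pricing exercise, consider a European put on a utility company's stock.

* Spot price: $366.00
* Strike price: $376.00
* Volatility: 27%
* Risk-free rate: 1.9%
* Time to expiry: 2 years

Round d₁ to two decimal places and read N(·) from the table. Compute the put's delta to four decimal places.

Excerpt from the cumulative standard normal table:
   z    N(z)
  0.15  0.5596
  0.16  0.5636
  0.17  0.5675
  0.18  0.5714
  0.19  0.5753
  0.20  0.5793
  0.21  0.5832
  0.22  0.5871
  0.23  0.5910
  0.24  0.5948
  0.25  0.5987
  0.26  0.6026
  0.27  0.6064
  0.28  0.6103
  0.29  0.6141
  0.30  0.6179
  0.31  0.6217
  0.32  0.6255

-0.4129

T = 2;  σ√T = 0.3818
d₁ = [ln(366/376) + (0.019 + ½·0.27²)·2] / (σ√T) = (-0.0270 + 0.1109) / 0.3818 = 0.2198 ⇒ 0.22
N(d₁) = N(0.22) = 0.5871
Δ_put = N(d₁) − 1 = 0.5871 − 1 = -0.4129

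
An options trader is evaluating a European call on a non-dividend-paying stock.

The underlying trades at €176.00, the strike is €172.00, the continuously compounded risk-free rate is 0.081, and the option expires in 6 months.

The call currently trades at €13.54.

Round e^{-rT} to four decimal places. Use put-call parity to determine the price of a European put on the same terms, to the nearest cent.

€2.71

exp(−rT) = exp(−0.081·0.5) = 0.9603
Put-call parity: C − P = S − K·e^(−rT) = 176 − 172·0.9603 = 176 − 165.1716 = 10.8284
P = C − (C − P) = 13.54 − (10.8284) = 2.7116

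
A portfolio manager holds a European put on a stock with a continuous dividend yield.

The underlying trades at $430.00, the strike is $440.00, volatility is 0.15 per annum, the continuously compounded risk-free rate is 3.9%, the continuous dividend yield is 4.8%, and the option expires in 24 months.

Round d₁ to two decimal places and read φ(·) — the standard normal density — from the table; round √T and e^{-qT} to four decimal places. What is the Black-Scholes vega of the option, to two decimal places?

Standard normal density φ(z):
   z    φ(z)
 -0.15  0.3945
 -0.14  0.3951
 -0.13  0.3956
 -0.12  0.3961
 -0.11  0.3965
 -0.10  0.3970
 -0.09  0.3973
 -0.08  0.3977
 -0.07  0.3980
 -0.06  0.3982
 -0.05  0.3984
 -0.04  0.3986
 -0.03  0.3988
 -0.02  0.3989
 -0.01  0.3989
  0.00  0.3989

219.49

σ√T = 0.15·√2 = 0.2121
ln(S/K) + (r − q + σ²/2)T = ln(430/440) + (0.039 − 0.048 + 0.15²/2)·2 = -0.0230 + 0.0045 = -0.0185
d₁ = -0.0185 / 0.2121 = -0.0872 which rounds to -0.09
√T = √2 = 1.4142
φ(d₁) = φ(-0.09) = 0.3973
exp(−qT) = exp(−0.048·2) = 0.9085
vega = S·exp(−qT)·φ(d₁)·√T = 430·0.9085·0.3973·1.4142 = 219.4941
(Call and put vega coincide under Black-Scholes.)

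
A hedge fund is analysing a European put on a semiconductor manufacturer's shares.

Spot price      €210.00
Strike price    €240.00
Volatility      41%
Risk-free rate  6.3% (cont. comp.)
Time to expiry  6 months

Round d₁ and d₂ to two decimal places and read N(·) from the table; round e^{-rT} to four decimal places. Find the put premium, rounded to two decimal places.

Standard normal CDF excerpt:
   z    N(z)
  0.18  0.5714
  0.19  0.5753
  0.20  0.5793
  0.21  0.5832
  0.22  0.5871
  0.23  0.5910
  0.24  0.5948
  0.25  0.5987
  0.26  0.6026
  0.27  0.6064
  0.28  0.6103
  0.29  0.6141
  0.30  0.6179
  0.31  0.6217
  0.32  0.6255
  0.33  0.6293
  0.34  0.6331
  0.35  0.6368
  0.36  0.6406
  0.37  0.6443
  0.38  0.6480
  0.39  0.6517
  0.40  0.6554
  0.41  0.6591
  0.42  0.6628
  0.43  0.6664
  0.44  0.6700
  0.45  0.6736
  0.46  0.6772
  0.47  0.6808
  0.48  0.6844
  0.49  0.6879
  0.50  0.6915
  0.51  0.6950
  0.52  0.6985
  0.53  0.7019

€38.34

T = 0.5;  σ√T = 0.2899
d₁ = [ln(210/240) + (0.063 + ½·0.41²)·0.5] / (σ√T) = (-0.1335 + 0.0735) / 0.2899 = -0.2070 ⇒ -0.21
d₂ = -0.2070 − 0.2899 = -0.4969 ⇒ -0.50
exp(−rT) = exp(−0.063·0.5) = 0.9690
P = 240·0.9690·N(0.50) − 210·N(0.21) = 240·0.9690·0.6915 − 210·0.5832 = 160.8152 − 122.4720 = 38.3432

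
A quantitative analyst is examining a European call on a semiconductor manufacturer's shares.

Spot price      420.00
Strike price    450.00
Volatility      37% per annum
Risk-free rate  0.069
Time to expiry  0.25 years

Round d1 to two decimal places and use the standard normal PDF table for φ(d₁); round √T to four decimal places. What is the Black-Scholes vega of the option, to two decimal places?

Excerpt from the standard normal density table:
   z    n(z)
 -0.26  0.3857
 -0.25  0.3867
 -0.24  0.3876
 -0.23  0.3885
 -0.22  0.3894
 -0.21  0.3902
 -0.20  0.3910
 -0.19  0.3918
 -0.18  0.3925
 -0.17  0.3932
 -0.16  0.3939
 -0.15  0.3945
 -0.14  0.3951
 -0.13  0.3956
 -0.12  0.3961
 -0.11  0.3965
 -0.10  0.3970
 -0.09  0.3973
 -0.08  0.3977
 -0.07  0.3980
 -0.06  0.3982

T = 0.25;  σ√T = 0.1850
d₁ = [ln(420/450) + (0.069 + ½·0.37²)·0.25] / (σ√T) = (-0.0690 + 0.0344) / 0.1850 = -0.1872 ⇒ -0.19
√T = √0.25 = 0.5000
φ(d₁) = φ(-0.19) = 0.3918
vega = S·φ(d₁)·√T = 420·0.3918·0.5000 = 82.2780

82.28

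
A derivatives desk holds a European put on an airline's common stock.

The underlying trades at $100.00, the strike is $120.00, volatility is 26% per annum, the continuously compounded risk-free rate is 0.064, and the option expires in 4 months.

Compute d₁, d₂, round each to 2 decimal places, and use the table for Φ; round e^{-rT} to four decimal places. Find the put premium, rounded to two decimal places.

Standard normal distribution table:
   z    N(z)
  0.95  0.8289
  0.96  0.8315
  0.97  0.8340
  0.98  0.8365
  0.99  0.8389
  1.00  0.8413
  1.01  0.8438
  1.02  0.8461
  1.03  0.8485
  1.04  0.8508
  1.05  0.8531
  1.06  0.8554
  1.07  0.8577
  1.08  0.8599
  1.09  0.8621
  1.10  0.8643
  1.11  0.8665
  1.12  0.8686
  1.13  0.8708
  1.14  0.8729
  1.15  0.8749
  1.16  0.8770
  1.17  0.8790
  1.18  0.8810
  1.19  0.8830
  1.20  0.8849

$18.64

σ√T = 0.26·√0.3333 = 0.1501
d₁ = [ln(100/120) + (0.064 + ½·0.26²)·0.3333] / (σ√T) = (-0.1823 + 0.0326) / 0.1501 = -0.9974 ≈ -1.00
d₂ = -0.9974 − 0.1501 = -1.1475 ≈ -1.15
exp(−rT) = exp(−0.064·0.3333) = 0.9789
N(−d₂) = N(1.15) = 0.8749;  N(−d₁) = N(1.00) = 0.8413
P = 120·0.9789·0.8749 − 100·0.8413 = 102.7728 − 84.1300 = 18.6428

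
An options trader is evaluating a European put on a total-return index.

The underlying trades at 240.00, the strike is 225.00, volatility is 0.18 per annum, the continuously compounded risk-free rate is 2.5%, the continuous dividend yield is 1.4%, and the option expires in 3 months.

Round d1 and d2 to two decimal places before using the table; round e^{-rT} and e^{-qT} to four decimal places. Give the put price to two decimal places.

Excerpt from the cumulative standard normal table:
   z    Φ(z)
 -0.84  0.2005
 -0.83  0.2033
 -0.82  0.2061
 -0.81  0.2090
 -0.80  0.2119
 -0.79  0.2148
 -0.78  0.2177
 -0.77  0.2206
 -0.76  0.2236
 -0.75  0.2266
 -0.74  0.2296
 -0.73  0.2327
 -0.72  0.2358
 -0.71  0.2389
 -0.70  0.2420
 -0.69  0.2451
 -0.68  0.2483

T = 0.25;  σ√T = 0.0900
d₁ = [ln(240/225) + (0.025 − 0.014 + 0.18²/2)·0.25] / 0.0900 = [0.0645 + 0.0068] / 0.0900 = 0.7927 ≈ 0.79
d₂ = d₁ − σ√T = 0.7927 − 0.0900 = 0.7027 ≈ 0.70
e^(−qT) = e^(−0.014·0.25) = 0.9965;  e^(−rT) = e^(−0.025·0.25) = 0.9938
P = 225·0.9938·N(-0.70) − 240·0.9965·N(-0.79) = 225·0.9938·0.2420 − 240·0.9965·0.2148 = 54.1124 − 51.3716 = 2.7408

2.74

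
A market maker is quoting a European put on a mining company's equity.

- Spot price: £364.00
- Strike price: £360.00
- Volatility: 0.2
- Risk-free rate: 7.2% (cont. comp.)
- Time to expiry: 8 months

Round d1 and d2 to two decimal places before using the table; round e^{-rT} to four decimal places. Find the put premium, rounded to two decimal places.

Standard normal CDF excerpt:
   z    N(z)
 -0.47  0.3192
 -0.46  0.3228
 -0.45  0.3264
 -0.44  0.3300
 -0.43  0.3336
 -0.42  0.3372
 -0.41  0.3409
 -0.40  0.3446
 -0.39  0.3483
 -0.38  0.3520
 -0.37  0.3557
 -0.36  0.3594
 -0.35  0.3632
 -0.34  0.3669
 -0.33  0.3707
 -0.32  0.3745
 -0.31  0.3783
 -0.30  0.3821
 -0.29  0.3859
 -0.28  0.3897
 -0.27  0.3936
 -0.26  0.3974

£13.59

σ√T = 0.2·√0.6667 = 0.1633
d₁ = [ln(364/360) + (0.072 + ½·0.2²)·0.6667] / (σ√T) = (0.0110 + 0.0613) / 0.1633 = 0.4433 ≈ 0.44
d₂ = 0.4433 − 0.1633 = 0.2800 ≈ 0.28
exp(−rT) = exp(−0.072·0.6667) = 0.9531
P = 360·0.9531·N(-0.28) − 364·N(-0.44) = 360·0.9531·0.3897 − 364·0.3300 = 133.7123 − 120.1200 = 13.5923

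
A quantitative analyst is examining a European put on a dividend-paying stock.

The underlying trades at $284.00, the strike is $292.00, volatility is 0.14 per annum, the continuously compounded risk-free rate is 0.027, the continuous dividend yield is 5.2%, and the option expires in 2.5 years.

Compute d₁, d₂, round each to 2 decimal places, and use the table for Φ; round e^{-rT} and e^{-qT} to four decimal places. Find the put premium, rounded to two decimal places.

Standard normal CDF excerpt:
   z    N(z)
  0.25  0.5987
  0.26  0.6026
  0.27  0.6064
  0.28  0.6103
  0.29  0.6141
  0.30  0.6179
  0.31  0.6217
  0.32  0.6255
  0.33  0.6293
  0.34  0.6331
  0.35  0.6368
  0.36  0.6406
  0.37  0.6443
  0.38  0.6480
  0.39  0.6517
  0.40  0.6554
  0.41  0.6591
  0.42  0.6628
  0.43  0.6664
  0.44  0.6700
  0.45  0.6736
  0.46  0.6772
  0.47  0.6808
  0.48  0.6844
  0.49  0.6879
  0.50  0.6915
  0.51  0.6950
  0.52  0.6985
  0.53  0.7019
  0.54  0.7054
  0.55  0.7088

σ√T = 0.14 × 1.5811 = 0.2214
ln(S/K) + (r − q + σ²/2)T = ln(284/292) + (0.027 − 0.052 + 0.14²/2)·2.5 = -0.0278 − 0.0380 = -0.0658
d₁ = -0.0658 / 0.2214 = -0.2972 ⇒ -0.30
d₂ = d₁ − σ√T = -0.2972 − 0.2214 = -0.5185 ⇒ -0.52
exp(−qT) = exp(−0.052·2.5) = 0.8781;  exp(−rT) = exp(−0.027·2.5) = 0.9347
N(−d₂) = N(0.52) = 0.6985;  N(−d₁) = N(0.30) = 0.6179
P = 292·0.9347·0.6985 − 284·0.8781·0.6179 = 190.6433 − 154.0921 = 36.5511

$36.55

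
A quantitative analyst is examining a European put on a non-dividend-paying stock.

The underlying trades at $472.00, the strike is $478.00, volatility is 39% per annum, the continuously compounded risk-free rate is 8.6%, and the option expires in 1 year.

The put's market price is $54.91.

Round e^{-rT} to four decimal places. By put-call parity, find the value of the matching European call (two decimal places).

e^(−rT) = e^(−0.086·1) = 0.9176
Put-call parity: C − P = S − K·e^(−rT) = 472 − 478·0.9176 = 472 − 438.6128 = 33.3872
C = P + (C − P) = 54.91 + (33.3872) = 88.2972

$88.30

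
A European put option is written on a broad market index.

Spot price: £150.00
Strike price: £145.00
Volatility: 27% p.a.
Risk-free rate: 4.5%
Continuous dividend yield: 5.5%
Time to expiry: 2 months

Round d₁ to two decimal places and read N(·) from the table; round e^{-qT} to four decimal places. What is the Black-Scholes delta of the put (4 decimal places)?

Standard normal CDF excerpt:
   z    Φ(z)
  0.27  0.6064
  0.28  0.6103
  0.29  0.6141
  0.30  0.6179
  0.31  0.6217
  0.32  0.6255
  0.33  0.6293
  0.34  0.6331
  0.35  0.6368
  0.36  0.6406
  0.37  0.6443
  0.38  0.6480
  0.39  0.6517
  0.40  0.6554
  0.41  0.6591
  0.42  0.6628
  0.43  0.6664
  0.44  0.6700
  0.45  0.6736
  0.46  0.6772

-0.3599

σ√T = 0.27·√0.1667 = 0.1102
d₁ = [ln(150/145) + (0.045 − 0.055 + 0.27²/2)·0.1667] / 0.1102 = [0.0339 + 0.0044] / 0.1102 = 0.3476 which rounds to 0.35
N(d₁) = N(0.35) = 0.6368
Δ_put = exp(−qT)·(N(d₁) − 1) = 0.9909·(0.6368 − 1) = -0.3599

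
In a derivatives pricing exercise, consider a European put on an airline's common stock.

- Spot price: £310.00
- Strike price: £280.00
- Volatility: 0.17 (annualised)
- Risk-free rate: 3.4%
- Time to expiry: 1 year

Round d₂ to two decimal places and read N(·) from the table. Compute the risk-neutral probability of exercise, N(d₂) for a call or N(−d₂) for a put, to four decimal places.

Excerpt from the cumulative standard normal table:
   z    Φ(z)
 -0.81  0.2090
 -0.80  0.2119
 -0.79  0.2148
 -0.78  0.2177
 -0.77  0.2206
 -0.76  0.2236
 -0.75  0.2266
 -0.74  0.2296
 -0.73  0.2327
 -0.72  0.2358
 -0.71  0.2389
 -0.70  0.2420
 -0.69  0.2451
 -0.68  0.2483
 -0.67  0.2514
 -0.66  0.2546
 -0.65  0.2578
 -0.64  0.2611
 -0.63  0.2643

T = 1;  σ√T = 0.1700
d₁ = [ln(310/280) + (0.034 + 0.17²/2)·1] / 0.1700 = [0.1018 + 0.0485] / 0.1700 = 0.8837 → 0.88
d₂ = d₁ − σ√T = 0.8837 − 0.1700 = 0.7137 → 0.71
Risk-neutral Pr[S_T < K] = N(−d₂) = N(-0.71) = 0.2389

0.2389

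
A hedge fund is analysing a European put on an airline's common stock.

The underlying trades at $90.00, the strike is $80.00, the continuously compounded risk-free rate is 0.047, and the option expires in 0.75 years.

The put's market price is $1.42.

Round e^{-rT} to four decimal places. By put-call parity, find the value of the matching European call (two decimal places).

e^(−rT) = e^(−0.047·0.75) = 0.9654
Put-call parity: C − P = S − K·e^(−rT) = 90 − 80·0.9654 = 90 − 77.2320 = 12.7680
C = P + (C − P) = 1.42 + (12.7680) = 14.1880

$14.19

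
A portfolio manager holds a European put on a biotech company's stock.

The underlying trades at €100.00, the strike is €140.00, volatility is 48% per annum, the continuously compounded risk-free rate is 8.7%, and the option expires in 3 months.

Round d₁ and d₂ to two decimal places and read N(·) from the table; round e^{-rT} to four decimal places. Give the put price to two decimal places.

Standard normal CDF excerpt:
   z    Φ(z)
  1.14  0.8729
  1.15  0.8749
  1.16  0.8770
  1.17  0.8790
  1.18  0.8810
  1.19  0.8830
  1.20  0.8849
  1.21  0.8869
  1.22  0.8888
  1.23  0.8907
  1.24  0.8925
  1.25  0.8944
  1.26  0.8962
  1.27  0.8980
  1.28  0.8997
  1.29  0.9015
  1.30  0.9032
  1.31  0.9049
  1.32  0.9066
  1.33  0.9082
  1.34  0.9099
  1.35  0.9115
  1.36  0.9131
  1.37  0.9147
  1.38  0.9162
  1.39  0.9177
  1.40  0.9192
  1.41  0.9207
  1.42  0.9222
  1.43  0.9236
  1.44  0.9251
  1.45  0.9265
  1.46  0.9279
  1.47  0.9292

€38.22

T = 0.25;  σ√T = 0.2400
ln(S/K) + (r + σ²/2)T = ln(100/140) + (0.087 + 0.48²/2)·0.25 = -0.3365 + 0.0505 = -0.2859
d₁ = -0.2859 / 0.2400 = -1.1913 ⇒ -1.19
d₂ = d₁ − σ√T = -1.1913 − 0.2400 = -1.4313 ⇒ -1.43
e^(−rT) = e^(−0.087·0.25) = 0.9785
P = 140·0.9785·N(1.43) − 100·N(1.19) = 140·0.9785·0.9236 − 100·0.8830 = 126.5240 − 88.3000 = 38.2240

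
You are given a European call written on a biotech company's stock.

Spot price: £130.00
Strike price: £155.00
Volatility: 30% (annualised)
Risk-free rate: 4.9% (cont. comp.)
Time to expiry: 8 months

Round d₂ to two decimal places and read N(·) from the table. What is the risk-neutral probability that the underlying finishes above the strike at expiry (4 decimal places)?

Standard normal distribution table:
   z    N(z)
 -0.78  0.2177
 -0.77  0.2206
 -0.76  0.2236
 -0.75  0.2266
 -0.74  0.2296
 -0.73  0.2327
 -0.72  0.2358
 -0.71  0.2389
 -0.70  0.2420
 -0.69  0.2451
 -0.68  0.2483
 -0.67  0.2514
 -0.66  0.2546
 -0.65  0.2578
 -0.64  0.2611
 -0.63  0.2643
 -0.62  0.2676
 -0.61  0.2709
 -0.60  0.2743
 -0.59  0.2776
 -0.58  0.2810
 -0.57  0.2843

σ√T = 0.3·√0.6667 = 0.2449
ln(S/K) + (r + σ²/2)T = ln(130/155) + (0.049 + 0.3²/2)·0.6667 = -0.1759 + 0.0627 = -0.1132
d₁ = -0.1132 / 0.2449 = -0.4622 → -0.46
d₂ = d₁ − σ√T = -0.4622 − 0.2449 = -0.7072 → -0.71
Pr(exercise) under Q = N(d₂) = 0.2389

0.2389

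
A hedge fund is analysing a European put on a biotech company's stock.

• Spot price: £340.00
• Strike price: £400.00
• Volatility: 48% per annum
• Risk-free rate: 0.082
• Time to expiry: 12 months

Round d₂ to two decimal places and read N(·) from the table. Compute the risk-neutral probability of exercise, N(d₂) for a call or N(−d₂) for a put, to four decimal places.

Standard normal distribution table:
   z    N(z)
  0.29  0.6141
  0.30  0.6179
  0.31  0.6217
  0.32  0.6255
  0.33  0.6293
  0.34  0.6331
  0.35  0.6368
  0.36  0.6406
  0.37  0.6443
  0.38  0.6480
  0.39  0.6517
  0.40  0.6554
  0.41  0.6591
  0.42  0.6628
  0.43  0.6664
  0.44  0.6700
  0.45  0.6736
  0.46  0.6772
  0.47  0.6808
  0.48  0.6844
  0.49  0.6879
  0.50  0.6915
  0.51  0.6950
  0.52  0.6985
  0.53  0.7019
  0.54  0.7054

σ√T = 0.48 × 1.0000 = 0.4800
d₁ = [ln(340/400) + (0.082 + 0.48²/2)·1] / 0.4800 = [-0.1625 + 0.1972] / 0.4800 = 0.0723 ⇒ 0.07
d₂ = d₁ − σ√T = 0.0723 − 0.4800 = -0.4077 ⇒ -0.41
Risk-neutral Pr[S_T < K] = N(−d₂) = N(0.41) = 0.6591

0.6591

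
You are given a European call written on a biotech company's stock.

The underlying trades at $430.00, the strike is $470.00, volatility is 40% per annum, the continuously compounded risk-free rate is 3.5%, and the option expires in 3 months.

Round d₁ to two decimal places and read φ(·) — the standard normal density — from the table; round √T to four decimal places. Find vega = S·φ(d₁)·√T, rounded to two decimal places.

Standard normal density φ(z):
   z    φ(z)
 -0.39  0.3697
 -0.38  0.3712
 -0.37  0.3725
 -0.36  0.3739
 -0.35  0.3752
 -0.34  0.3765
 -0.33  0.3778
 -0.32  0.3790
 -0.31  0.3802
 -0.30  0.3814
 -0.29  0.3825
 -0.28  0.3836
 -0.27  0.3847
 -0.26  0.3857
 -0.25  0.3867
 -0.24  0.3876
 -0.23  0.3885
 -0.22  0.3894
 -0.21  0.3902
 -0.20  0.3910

T = 0.25;  σ√T = 0.2000
d₁ = [ln(430/470) + (0.035 + 0.4²/2)·0.25] / 0.2000 = [-0.0889 + 0.0288] / 0.2000 = -0.3010 which rounds to -0.30
√T = √0.25 = 0.5000
φ(d₁) = φ(-0.30) = 0.3814
vega = S·φ(d₁)·√T = 430·0.3814·0.5000 = 82.0010
(Vega is the same for a European call and put with the same parameters.)

82.00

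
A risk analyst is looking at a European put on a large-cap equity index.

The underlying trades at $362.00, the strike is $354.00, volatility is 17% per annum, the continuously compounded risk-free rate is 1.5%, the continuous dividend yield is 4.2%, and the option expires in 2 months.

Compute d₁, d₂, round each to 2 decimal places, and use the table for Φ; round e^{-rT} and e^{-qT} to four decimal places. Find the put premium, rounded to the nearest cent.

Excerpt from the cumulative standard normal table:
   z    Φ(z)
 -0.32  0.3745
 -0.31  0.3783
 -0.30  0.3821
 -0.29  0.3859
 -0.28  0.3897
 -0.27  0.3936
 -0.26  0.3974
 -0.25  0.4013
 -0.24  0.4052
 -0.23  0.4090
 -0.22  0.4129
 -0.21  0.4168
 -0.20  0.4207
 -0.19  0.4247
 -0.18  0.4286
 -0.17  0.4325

σ√T = 0.17·√0.1667 = 0.0694
d₁ = [ln(362/354) + (0.015 − 0.042 + ½·0.17²)·0.1667] / (σ√T) = (0.0223 − 0.0021) / 0.0694 = 0.2919 → 0.29
d₂ = 0.2919 − 0.0694 = 0.2225 → 0.22
e^(−qT) = e^(−0.042·0.1667) = 0.9930;  e^(−rT) = e^(−0.015·0.1667) = 0.9975
P = 354·0.9975·N(-0.22) − 362·0.9930·N(-0.29) = 354·0.9975·0.4129 − 362·0.9930·0.3859 = 145.8012 − 138.7179 = 7.0833

$7.08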